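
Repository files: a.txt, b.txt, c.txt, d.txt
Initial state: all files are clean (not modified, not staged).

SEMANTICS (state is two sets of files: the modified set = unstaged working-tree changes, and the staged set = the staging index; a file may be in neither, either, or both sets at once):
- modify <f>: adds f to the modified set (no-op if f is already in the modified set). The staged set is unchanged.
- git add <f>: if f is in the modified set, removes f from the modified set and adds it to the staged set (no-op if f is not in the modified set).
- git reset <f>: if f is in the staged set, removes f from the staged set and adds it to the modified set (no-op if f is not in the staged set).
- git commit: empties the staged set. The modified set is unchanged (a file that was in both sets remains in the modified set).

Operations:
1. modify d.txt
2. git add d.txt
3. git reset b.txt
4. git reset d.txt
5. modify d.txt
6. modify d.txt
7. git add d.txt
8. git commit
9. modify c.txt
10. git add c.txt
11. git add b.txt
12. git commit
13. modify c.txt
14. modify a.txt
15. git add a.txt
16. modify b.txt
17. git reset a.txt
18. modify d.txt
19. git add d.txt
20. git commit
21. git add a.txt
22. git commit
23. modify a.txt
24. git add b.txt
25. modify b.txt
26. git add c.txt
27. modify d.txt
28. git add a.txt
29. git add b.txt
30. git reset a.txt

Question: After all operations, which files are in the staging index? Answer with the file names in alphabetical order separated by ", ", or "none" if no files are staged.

After op 1 (modify d.txt): modified={d.txt} staged={none}
After op 2 (git add d.txt): modified={none} staged={d.txt}
After op 3 (git reset b.txt): modified={none} staged={d.txt}
After op 4 (git reset d.txt): modified={d.txt} staged={none}
After op 5 (modify d.txt): modified={d.txt} staged={none}
After op 6 (modify d.txt): modified={d.txt} staged={none}
After op 7 (git add d.txt): modified={none} staged={d.txt}
After op 8 (git commit): modified={none} staged={none}
After op 9 (modify c.txt): modified={c.txt} staged={none}
After op 10 (git add c.txt): modified={none} staged={c.txt}
After op 11 (git add b.txt): modified={none} staged={c.txt}
After op 12 (git commit): modified={none} staged={none}
After op 13 (modify c.txt): modified={c.txt} staged={none}
After op 14 (modify a.txt): modified={a.txt, c.txt} staged={none}
After op 15 (git add a.txt): modified={c.txt} staged={a.txt}
After op 16 (modify b.txt): modified={b.txt, c.txt} staged={a.txt}
After op 17 (git reset a.txt): modified={a.txt, b.txt, c.txt} staged={none}
After op 18 (modify d.txt): modified={a.txt, b.txt, c.txt, d.txt} staged={none}
After op 19 (git add d.txt): modified={a.txt, b.txt, c.txt} staged={d.txt}
After op 20 (git commit): modified={a.txt, b.txt, c.txt} staged={none}
After op 21 (git add a.txt): modified={b.txt, c.txt} staged={a.txt}
After op 22 (git commit): modified={b.txt, c.txt} staged={none}
After op 23 (modify a.txt): modified={a.txt, b.txt, c.txt} staged={none}
After op 24 (git add b.txt): modified={a.txt, c.txt} staged={b.txt}
After op 25 (modify b.txt): modified={a.txt, b.txt, c.txt} staged={b.txt}
After op 26 (git add c.txt): modified={a.txt, b.txt} staged={b.txt, c.txt}
After op 27 (modify d.txt): modified={a.txt, b.txt, d.txt} staged={b.txt, c.txt}
After op 28 (git add a.txt): modified={b.txt, d.txt} staged={a.txt, b.txt, c.txt}
After op 29 (git add b.txt): modified={d.txt} staged={a.txt, b.txt, c.txt}
After op 30 (git reset a.txt): modified={a.txt, d.txt} staged={b.txt, c.txt}

Answer: b.txt, c.txt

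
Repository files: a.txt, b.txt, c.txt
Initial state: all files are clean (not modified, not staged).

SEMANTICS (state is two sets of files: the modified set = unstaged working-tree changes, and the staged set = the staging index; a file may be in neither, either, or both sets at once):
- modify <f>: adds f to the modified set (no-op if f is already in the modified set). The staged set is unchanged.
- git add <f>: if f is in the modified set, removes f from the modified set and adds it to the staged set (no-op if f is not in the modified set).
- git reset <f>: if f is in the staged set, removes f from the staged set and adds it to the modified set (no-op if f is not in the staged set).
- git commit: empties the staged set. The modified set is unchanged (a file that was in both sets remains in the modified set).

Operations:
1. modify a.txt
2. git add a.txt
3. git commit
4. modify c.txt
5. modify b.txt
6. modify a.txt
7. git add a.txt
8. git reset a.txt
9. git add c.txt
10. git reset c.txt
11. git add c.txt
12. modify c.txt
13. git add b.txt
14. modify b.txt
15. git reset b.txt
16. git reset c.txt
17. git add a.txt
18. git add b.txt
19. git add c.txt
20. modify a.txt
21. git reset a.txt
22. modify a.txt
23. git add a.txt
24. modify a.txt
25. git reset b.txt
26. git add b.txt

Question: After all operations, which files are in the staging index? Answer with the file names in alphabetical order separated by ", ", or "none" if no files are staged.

After op 1 (modify a.txt): modified={a.txt} staged={none}
After op 2 (git add a.txt): modified={none} staged={a.txt}
After op 3 (git commit): modified={none} staged={none}
After op 4 (modify c.txt): modified={c.txt} staged={none}
After op 5 (modify b.txt): modified={b.txt, c.txt} staged={none}
After op 6 (modify a.txt): modified={a.txt, b.txt, c.txt} staged={none}
After op 7 (git add a.txt): modified={b.txt, c.txt} staged={a.txt}
After op 8 (git reset a.txt): modified={a.txt, b.txt, c.txt} staged={none}
After op 9 (git add c.txt): modified={a.txt, b.txt} staged={c.txt}
After op 10 (git reset c.txt): modified={a.txt, b.txt, c.txt} staged={none}
After op 11 (git add c.txt): modified={a.txt, b.txt} staged={c.txt}
After op 12 (modify c.txt): modified={a.txt, b.txt, c.txt} staged={c.txt}
After op 13 (git add b.txt): modified={a.txt, c.txt} staged={b.txt, c.txt}
After op 14 (modify b.txt): modified={a.txt, b.txt, c.txt} staged={b.txt, c.txt}
After op 15 (git reset b.txt): modified={a.txt, b.txt, c.txt} staged={c.txt}
After op 16 (git reset c.txt): modified={a.txt, b.txt, c.txt} staged={none}
After op 17 (git add a.txt): modified={b.txt, c.txt} staged={a.txt}
After op 18 (git add b.txt): modified={c.txt} staged={a.txt, b.txt}
After op 19 (git add c.txt): modified={none} staged={a.txt, b.txt, c.txt}
After op 20 (modify a.txt): modified={a.txt} staged={a.txt, b.txt, c.txt}
After op 21 (git reset a.txt): modified={a.txt} staged={b.txt, c.txt}
After op 22 (modify a.txt): modified={a.txt} staged={b.txt, c.txt}
After op 23 (git add a.txt): modified={none} staged={a.txt, b.txt, c.txt}
After op 24 (modify a.txt): modified={a.txt} staged={a.txt, b.txt, c.txt}
After op 25 (git reset b.txt): modified={a.txt, b.txt} staged={a.txt, c.txt}
After op 26 (git add b.txt): modified={a.txt} staged={a.txt, b.txt, c.txt}

Answer: a.txt, b.txt, c.txt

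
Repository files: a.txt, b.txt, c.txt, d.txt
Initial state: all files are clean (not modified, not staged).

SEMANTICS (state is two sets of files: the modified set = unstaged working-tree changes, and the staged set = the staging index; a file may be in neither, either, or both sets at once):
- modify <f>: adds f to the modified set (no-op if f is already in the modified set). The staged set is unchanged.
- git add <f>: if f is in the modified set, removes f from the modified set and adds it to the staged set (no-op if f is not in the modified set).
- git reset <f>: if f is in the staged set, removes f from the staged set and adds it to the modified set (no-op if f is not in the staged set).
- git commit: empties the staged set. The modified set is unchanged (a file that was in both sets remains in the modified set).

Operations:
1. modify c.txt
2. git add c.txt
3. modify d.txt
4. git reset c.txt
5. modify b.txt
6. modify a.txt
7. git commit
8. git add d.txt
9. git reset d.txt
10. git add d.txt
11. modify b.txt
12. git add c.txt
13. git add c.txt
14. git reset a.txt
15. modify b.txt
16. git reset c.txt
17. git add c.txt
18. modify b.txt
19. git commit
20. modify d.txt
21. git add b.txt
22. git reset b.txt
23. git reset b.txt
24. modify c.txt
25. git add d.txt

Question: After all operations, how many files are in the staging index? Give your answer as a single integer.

Answer: 1

Derivation:
After op 1 (modify c.txt): modified={c.txt} staged={none}
After op 2 (git add c.txt): modified={none} staged={c.txt}
After op 3 (modify d.txt): modified={d.txt} staged={c.txt}
After op 4 (git reset c.txt): modified={c.txt, d.txt} staged={none}
After op 5 (modify b.txt): modified={b.txt, c.txt, d.txt} staged={none}
After op 6 (modify a.txt): modified={a.txt, b.txt, c.txt, d.txt} staged={none}
After op 7 (git commit): modified={a.txt, b.txt, c.txt, d.txt} staged={none}
After op 8 (git add d.txt): modified={a.txt, b.txt, c.txt} staged={d.txt}
After op 9 (git reset d.txt): modified={a.txt, b.txt, c.txt, d.txt} staged={none}
After op 10 (git add d.txt): modified={a.txt, b.txt, c.txt} staged={d.txt}
After op 11 (modify b.txt): modified={a.txt, b.txt, c.txt} staged={d.txt}
After op 12 (git add c.txt): modified={a.txt, b.txt} staged={c.txt, d.txt}
After op 13 (git add c.txt): modified={a.txt, b.txt} staged={c.txt, d.txt}
After op 14 (git reset a.txt): modified={a.txt, b.txt} staged={c.txt, d.txt}
After op 15 (modify b.txt): modified={a.txt, b.txt} staged={c.txt, d.txt}
After op 16 (git reset c.txt): modified={a.txt, b.txt, c.txt} staged={d.txt}
After op 17 (git add c.txt): modified={a.txt, b.txt} staged={c.txt, d.txt}
After op 18 (modify b.txt): modified={a.txt, b.txt} staged={c.txt, d.txt}
After op 19 (git commit): modified={a.txt, b.txt} staged={none}
After op 20 (modify d.txt): modified={a.txt, b.txt, d.txt} staged={none}
After op 21 (git add b.txt): modified={a.txt, d.txt} staged={b.txt}
After op 22 (git reset b.txt): modified={a.txt, b.txt, d.txt} staged={none}
After op 23 (git reset b.txt): modified={a.txt, b.txt, d.txt} staged={none}
After op 24 (modify c.txt): modified={a.txt, b.txt, c.txt, d.txt} staged={none}
After op 25 (git add d.txt): modified={a.txt, b.txt, c.txt} staged={d.txt}
Final staged set: {d.txt} -> count=1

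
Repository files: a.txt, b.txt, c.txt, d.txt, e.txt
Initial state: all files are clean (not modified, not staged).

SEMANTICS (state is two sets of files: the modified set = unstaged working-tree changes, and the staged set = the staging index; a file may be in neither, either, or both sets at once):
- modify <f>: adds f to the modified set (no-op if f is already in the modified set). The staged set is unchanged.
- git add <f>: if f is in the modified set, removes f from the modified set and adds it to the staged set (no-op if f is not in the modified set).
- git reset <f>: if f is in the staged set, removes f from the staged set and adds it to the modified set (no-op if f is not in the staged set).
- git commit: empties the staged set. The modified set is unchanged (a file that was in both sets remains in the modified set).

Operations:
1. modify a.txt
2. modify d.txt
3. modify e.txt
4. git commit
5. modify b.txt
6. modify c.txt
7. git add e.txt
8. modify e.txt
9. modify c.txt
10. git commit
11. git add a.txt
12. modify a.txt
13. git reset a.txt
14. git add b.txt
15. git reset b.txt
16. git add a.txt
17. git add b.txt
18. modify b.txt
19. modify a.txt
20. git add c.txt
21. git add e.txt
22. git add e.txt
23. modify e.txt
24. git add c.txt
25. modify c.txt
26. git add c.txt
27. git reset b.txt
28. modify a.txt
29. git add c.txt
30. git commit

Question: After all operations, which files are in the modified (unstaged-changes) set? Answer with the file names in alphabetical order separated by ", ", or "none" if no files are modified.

Answer: a.txt, b.txt, d.txt, e.txt

Derivation:
After op 1 (modify a.txt): modified={a.txt} staged={none}
After op 2 (modify d.txt): modified={a.txt, d.txt} staged={none}
After op 3 (modify e.txt): modified={a.txt, d.txt, e.txt} staged={none}
After op 4 (git commit): modified={a.txt, d.txt, e.txt} staged={none}
After op 5 (modify b.txt): modified={a.txt, b.txt, d.txt, e.txt} staged={none}
After op 6 (modify c.txt): modified={a.txt, b.txt, c.txt, d.txt, e.txt} staged={none}
After op 7 (git add e.txt): modified={a.txt, b.txt, c.txt, d.txt} staged={e.txt}
After op 8 (modify e.txt): modified={a.txt, b.txt, c.txt, d.txt, e.txt} staged={e.txt}
After op 9 (modify c.txt): modified={a.txt, b.txt, c.txt, d.txt, e.txt} staged={e.txt}
After op 10 (git commit): modified={a.txt, b.txt, c.txt, d.txt, e.txt} staged={none}
After op 11 (git add a.txt): modified={b.txt, c.txt, d.txt, e.txt} staged={a.txt}
After op 12 (modify a.txt): modified={a.txt, b.txt, c.txt, d.txt, e.txt} staged={a.txt}
After op 13 (git reset a.txt): modified={a.txt, b.txt, c.txt, d.txt, e.txt} staged={none}
After op 14 (git add b.txt): modified={a.txt, c.txt, d.txt, e.txt} staged={b.txt}
After op 15 (git reset b.txt): modified={a.txt, b.txt, c.txt, d.txt, e.txt} staged={none}
After op 16 (git add a.txt): modified={b.txt, c.txt, d.txt, e.txt} staged={a.txt}
After op 17 (git add b.txt): modified={c.txt, d.txt, e.txt} staged={a.txt, b.txt}
After op 18 (modify b.txt): modified={b.txt, c.txt, d.txt, e.txt} staged={a.txt, b.txt}
After op 19 (modify a.txt): modified={a.txt, b.txt, c.txt, d.txt, e.txt} staged={a.txt, b.txt}
After op 20 (git add c.txt): modified={a.txt, b.txt, d.txt, e.txt} staged={a.txt, b.txt, c.txt}
After op 21 (git add e.txt): modified={a.txt, b.txt, d.txt} staged={a.txt, b.txt, c.txt, e.txt}
After op 22 (git add e.txt): modified={a.txt, b.txt, d.txt} staged={a.txt, b.txt, c.txt, e.txt}
After op 23 (modify e.txt): modified={a.txt, b.txt, d.txt, e.txt} staged={a.txt, b.txt, c.txt, e.txt}
After op 24 (git add c.txt): modified={a.txt, b.txt, d.txt, e.txt} staged={a.txt, b.txt, c.txt, e.txt}
After op 25 (modify c.txt): modified={a.txt, b.txt, c.txt, d.txt, e.txt} staged={a.txt, b.txt, c.txt, e.txt}
After op 26 (git add c.txt): modified={a.txt, b.txt, d.txt, e.txt} staged={a.txt, b.txt, c.txt, e.txt}
After op 27 (git reset b.txt): modified={a.txt, b.txt, d.txt, e.txt} staged={a.txt, c.txt, e.txt}
After op 28 (modify a.txt): modified={a.txt, b.txt, d.txt, e.txt} staged={a.txt, c.txt, e.txt}
After op 29 (git add c.txt): modified={a.txt, b.txt, d.txt, e.txt} staged={a.txt, c.txt, e.txt}
After op 30 (git commit): modified={a.txt, b.txt, d.txt, e.txt} staged={none}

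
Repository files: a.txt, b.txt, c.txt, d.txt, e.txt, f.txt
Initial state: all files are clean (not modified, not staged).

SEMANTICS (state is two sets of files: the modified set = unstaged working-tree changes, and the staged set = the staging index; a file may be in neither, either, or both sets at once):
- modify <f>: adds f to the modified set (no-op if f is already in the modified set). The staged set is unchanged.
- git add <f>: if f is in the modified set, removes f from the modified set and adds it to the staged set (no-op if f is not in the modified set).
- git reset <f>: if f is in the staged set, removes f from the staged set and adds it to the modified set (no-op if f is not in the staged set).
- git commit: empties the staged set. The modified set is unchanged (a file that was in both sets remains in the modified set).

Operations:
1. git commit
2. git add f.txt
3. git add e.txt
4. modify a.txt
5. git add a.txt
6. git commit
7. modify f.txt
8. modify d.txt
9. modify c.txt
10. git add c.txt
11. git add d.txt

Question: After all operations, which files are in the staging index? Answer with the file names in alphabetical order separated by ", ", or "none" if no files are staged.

Answer: c.txt, d.txt

Derivation:
After op 1 (git commit): modified={none} staged={none}
After op 2 (git add f.txt): modified={none} staged={none}
After op 3 (git add e.txt): modified={none} staged={none}
After op 4 (modify a.txt): modified={a.txt} staged={none}
After op 5 (git add a.txt): modified={none} staged={a.txt}
After op 6 (git commit): modified={none} staged={none}
After op 7 (modify f.txt): modified={f.txt} staged={none}
After op 8 (modify d.txt): modified={d.txt, f.txt} staged={none}
After op 9 (modify c.txt): modified={c.txt, d.txt, f.txt} staged={none}
After op 10 (git add c.txt): modified={d.txt, f.txt} staged={c.txt}
After op 11 (git add d.txt): modified={f.txt} staged={c.txt, d.txt}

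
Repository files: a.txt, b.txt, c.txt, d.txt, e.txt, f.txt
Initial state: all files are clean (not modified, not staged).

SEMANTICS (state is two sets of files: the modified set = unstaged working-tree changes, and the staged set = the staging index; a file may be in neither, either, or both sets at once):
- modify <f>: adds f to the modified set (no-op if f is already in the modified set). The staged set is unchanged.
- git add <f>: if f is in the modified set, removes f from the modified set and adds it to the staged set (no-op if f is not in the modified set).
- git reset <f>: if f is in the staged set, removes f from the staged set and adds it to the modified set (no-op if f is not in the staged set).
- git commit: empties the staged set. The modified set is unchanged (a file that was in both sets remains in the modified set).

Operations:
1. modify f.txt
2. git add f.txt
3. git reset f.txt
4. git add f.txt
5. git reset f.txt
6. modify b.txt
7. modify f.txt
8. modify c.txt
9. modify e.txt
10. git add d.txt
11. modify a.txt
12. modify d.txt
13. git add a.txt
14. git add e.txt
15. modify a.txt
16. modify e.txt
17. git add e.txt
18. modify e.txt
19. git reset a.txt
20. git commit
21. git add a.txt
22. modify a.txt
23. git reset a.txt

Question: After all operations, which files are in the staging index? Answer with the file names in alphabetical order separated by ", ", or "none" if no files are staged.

After op 1 (modify f.txt): modified={f.txt} staged={none}
After op 2 (git add f.txt): modified={none} staged={f.txt}
After op 3 (git reset f.txt): modified={f.txt} staged={none}
After op 4 (git add f.txt): modified={none} staged={f.txt}
After op 5 (git reset f.txt): modified={f.txt} staged={none}
After op 6 (modify b.txt): modified={b.txt, f.txt} staged={none}
After op 7 (modify f.txt): modified={b.txt, f.txt} staged={none}
After op 8 (modify c.txt): modified={b.txt, c.txt, f.txt} staged={none}
After op 9 (modify e.txt): modified={b.txt, c.txt, e.txt, f.txt} staged={none}
After op 10 (git add d.txt): modified={b.txt, c.txt, e.txt, f.txt} staged={none}
After op 11 (modify a.txt): modified={a.txt, b.txt, c.txt, e.txt, f.txt} staged={none}
After op 12 (modify d.txt): modified={a.txt, b.txt, c.txt, d.txt, e.txt, f.txt} staged={none}
After op 13 (git add a.txt): modified={b.txt, c.txt, d.txt, e.txt, f.txt} staged={a.txt}
After op 14 (git add e.txt): modified={b.txt, c.txt, d.txt, f.txt} staged={a.txt, e.txt}
After op 15 (modify a.txt): modified={a.txt, b.txt, c.txt, d.txt, f.txt} staged={a.txt, e.txt}
After op 16 (modify e.txt): modified={a.txt, b.txt, c.txt, d.txt, e.txt, f.txt} staged={a.txt, e.txt}
After op 17 (git add e.txt): modified={a.txt, b.txt, c.txt, d.txt, f.txt} staged={a.txt, e.txt}
After op 18 (modify e.txt): modified={a.txt, b.txt, c.txt, d.txt, e.txt, f.txt} staged={a.txt, e.txt}
After op 19 (git reset a.txt): modified={a.txt, b.txt, c.txt, d.txt, e.txt, f.txt} staged={e.txt}
After op 20 (git commit): modified={a.txt, b.txt, c.txt, d.txt, e.txt, f.txt} staged={none}
After op 21 (git add a.txt): modified={b.txt, c.txt, d.txt, e.txt, f.txt} staged={a.txt}
After op 22 (modify a.txt): modified={a.txt, b.txt, c.txt, d.txt, e.txt, f.txt} staged={a.txt}
After op 23 (git reset a.txt): modified={a.txt, b.txt, c.txt, d.txt, e.txt, f.txt} staged={none}

Answer: none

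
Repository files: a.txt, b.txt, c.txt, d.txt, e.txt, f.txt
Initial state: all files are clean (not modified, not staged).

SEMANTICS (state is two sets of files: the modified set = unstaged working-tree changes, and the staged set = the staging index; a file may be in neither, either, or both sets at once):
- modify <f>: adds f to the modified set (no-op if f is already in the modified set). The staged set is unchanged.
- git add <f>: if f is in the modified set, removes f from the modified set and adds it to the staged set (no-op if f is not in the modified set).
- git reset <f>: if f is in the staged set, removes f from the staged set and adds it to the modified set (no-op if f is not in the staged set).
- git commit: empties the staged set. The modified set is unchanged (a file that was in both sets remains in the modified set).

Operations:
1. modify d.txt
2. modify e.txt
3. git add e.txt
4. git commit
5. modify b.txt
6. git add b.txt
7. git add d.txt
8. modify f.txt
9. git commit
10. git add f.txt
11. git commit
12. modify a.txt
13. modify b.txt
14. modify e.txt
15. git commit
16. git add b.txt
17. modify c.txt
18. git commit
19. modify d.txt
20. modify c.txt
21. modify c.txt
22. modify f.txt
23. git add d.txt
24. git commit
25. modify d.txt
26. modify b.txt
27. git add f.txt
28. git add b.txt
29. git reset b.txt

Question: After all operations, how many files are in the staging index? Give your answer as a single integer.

After op 1 (modify d.txt): modified={d.txt} staged={none}
After op 2 (modify e.txt): modified={d.txt, e.txt} staged={none}
After op 3 (git add e.txt): modified={d.txt} staged={e.txt}
After op 4 (git commit): modified={d.txt} staged={none}
After op 5 (modify b.txt): modified={b.txt, d.txt} staged={none}
After op 6 (git add b.txt): modified={d.txt} staged={b.txt}
After op 7 (git add d.txt): modified={none} staged={b.txt, d.txt}
After op 8 (modify f.txt): modified={f.txt} staged={b.txt, d.txt}
After op 9 (git commit): modified={f.txt} staged={none}
After op 10 (git add f.txt): modified={none} staged={f.txt}
After op 11 (git commit): modified={none} staged={none}
After op 12 (modify a.txt): modified={a.txt} staged={none}
After op 13 (modify b.txt): modified={a.txt, b.txt} staged={none}
After op 14 (modify e.txt): modified={a.txt, b.txt, e.txt} staged={none}
After op 15 (git commit): modified={a.txt, b.txt, e.txt} staged={none}
After op 16 (git add b.txt): modified={a.txt, e.txt} staged={b.txt}
After op 17 (modify c.txt): modified={a.txt, c.txt, e.txt} staged={b.txt}
After op 18 (git commit): modified={a.txt, c.txt, e.txt} staged={none}
After op 19 (modify d.txt): modified={a.txt, c.txt, d.txt, e.txt} staged={none}
After op 20 (modify c.txt): modified={a.txt, c.txt, d.txt, e.txt} staged={none}
After op 21 (modify c.txt): modified={a.txt, c.txt, d.txt, e.txt} staged={none}
After op 22 (modify f.txt): modified={a.txt, c.txt, d.txt, e.txt, f.txt} staged={none}
After op 23 (git add d.txt): modified={a.txt, c.txt, e.txt, f.txt} staged={d.txt}
After op 24 (git commit): modified={a.txt, c.txt, e.txt, f.txt} staged={none}
After op 25 (modify d.txt): modified={a.txt, c.txt, d.txt, e.txt, f.txt} staged={none}
After op 26 (modify b.txt): modified={a.txt, b.txt, c.txt, d.txt, e.txt, f.txt} staged={none}
After op 27 (git add f.txt): modified={a.txt, b.txt, c.txt, d.txt, e.txt} staged={f.txt}
After op 28 (git add b.txt): modified={a.txt, c.txt, d.txt, e.txt} staged={b.txt, f.txt}
After op 29 (git reset b.txt): modified={a.txt, b.txt, c.txt, d.txt, e.txt} staged={f.txt}
Final staged set: {f.txt} -> count=1

Answer: 1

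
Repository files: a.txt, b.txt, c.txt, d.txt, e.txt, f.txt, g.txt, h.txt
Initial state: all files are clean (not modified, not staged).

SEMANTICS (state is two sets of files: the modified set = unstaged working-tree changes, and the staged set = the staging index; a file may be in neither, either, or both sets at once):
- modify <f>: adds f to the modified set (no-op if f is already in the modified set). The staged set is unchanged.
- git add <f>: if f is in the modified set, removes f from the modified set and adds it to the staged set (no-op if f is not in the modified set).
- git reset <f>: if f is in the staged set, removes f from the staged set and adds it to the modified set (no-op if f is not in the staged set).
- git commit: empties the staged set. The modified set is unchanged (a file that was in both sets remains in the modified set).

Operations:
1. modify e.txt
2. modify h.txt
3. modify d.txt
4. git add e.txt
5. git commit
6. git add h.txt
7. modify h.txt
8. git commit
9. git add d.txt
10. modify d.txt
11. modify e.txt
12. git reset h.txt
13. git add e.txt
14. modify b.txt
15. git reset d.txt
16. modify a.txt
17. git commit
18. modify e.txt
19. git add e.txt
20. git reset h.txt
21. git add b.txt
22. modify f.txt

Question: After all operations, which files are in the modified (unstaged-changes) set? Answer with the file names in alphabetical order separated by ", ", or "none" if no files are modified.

Answer: a.txt, d.txt, f.txt, h.txt

Derivation:
After op 1 (modify e.txt): modified={e.txt} staged={none}
After op 2 (modify h.txt): modified={e.txt, h.txt} staged={none}
After op 3 (modify d.txt): modified={d.txt, e.txt, h.txt} staged={none}
After op 4 (git add e.txt): modified={d.txt, h.txt} staged={e.txt}
After op 5 (git commit): modified={d.txt, h.txt} staged={none}
After op 6 (git add h.txt): modified={d.txt} staged={h.txt}
After op 7 (modify h.txt): modified={d.txt, h.txt} staged={h.txt}
After op 8 (git commit): modified={d.txt, h.txt} staged={none}
After op 9 (git add d.txt): modified={h.txt} staged={d.txt}
After op 10 (modify d.txt): modified={d.txt, h.txt} staged={d.txt}
After op 11 (modify e.txt): modified={d.txt, e.txt, h.txt} staged={d.txt}
After op 12 (git reset h.txt): modified={d.txt, e.txt, h.txt} staged={d.txt}
After op 13 (git add e.txt): modified={d.txt, h.txt} staged={d.txt, e.txt}
After op 14 (modify b.txt): modified={b.txt, d.txt, h.txt} staged={d.txt, e.txt}
After op 15 (git reset d.txt): modified={b.txt, d.txt, h.txt} staged={e.txt}
After op 16 (modify a.txt): modified={a.txt, b.txt, d.txt, h.txt} staged={e.txt}
After op 17 (git commit): modified={a.txt, b.txt, d.txt, h.txt} staged={none}
After op 18 (modify e.txt): modified={a.txt, b.txt, d.txt, e.txt, h.txt} staged={none}
After op 19 (git add e.txt): modified={a.txt, b.txt, d.txt, h.txt} staged={e.txt}
After op 20 (git reset h.txt): modified={a.txt, b.txt, d.txt, h.txt} staged={e.txt}
After op 21 (git add b.txt): modified={a.txt, d.txt, h.txt} staged={b.txt, e.txt}
After op 22 (modify f.txt): modified={a.txt, d.txt, f.txt, h.txt} staged={b.txt, e.txt}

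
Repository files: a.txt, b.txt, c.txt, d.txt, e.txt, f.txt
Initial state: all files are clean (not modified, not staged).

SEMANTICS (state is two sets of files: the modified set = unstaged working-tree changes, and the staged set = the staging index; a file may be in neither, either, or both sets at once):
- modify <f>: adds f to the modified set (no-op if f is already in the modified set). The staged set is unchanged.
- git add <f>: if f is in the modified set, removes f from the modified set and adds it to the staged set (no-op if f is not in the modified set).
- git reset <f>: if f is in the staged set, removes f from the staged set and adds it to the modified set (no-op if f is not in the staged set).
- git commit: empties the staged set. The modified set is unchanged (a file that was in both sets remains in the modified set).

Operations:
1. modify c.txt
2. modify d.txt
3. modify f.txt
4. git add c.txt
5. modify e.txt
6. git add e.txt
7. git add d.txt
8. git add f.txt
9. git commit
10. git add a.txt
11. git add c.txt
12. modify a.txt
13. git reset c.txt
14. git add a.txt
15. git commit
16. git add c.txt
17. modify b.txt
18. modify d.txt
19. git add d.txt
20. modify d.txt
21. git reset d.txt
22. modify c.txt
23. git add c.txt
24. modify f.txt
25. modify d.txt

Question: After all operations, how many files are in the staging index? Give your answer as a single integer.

After op 1 (modify c.txt): modified={c.txt} staged={none}
After op 2 (modify d.txt): modified={c.txt, d.txt} staged={none}
After op 3 (modify f.txt): modified={c.txt, d.txt, f.txt} staged={none}
After op 4 (git add c.txt): modified={d.txt, f.txt} staged={c.txt}
After op 5 (modify e.txt): modified={d.txt, e.txt, f.txt} staged={c.txt}
After op 6 (git add e.txt): modified={d.txt, f.txt} staged={c.txt, e.txt}
After op 7 (git add d.txt): modified={f.txt} staged={c.txt, d.txt, e.txt}
After op 8 (git add f.txt): modified={none} staged={c.txt, d.txt, e.txt, f.txt}
After op 9 (git commit): modified={none} staged={none}
After op 10 (git add a.txt): modified={none} staged={none}
After op 11 (git add c.txt): modified={none} staged={none}
After op 12 (modify a.txt): modified={a.txt} staged={none}
After op 13 (git reset c.txt): modified={a.txt} staged={none}
After op 14 (git add a.txt): modified={none} staged={a.txt}
After op 15 (git commit): modified={none} staged={none}
After op 16 (git add c.txt): modified={none} staged={none}
After op 17 (modify b.txt): modified={b.txt} staged={none}
After op 18 (modify d.txt): modified={b.txt, d.txt} staged={none}
After op 19 (git add d.txt): modified={b.txt} staged={d.txt}
After op 20 (modify d.txt): modified={b.txt, d.txt} staged={d.txt}
After op 21 (git reset d.txt): modified={b.txt, d.txt} staged={none}
After op 22 (modify c.txt): modified={b.txt, c.txt, d.txt} staged={none}
After op 23 (git add c.txt): modified={b.txt, d.txt} staged={c.txt}
After op 24 (modify f.txt): modified={b.txt, d.txt, f.txt} staged={c.txt}
After op 25 (modify d.txt): modified={b.txt, d.txt, f.txt} staged={c.txt}
Final staged set: {c.txt} -> count=1

Answer: 1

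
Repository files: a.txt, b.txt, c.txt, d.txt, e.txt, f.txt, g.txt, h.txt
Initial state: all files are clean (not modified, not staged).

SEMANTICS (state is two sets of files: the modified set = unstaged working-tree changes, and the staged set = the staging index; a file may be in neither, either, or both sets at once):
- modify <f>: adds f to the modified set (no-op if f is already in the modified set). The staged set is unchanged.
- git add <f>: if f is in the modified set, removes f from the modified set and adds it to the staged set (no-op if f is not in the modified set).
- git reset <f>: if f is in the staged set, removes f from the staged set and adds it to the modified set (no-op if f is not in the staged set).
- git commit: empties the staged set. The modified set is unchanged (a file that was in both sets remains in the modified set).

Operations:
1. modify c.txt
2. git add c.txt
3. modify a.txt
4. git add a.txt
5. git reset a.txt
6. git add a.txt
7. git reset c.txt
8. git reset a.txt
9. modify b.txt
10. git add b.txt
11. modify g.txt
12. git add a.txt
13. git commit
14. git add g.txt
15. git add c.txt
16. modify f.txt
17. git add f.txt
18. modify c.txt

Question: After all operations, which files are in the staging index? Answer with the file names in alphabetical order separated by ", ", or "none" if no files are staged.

After op 1 (modify c.txt): modified={c.txt} staged={none}
After op 2 (git add c.txt): modified={none} staged={c.txt}
After op 3 (modify a.txt): modified={a.txt} staged={c.txt}
After op 4 (git add a.txt): modified={none} staged={a.txt, c.txt}
After op 5 (git reset a.txt): modified={a.txt} staged={c.txt}
After op 6 (git add a.txt): modified={none} staged={a.txt, c.txt}
After op 7 (git reset c.txt): modified={c.txt} staged={a.txt}
After op 8 (git reset a.txt): modified={a.txt, c.txt} staged={none}
After op 9 (modify b.txt): modified={a.txt, b.txt, c.txt} staged={none}
After op 10 (git add b.txt): modified={a.txt, c.txt} staged={b.txt}
After op 11 (modify g.txt): modified={a.txt, c.txt, g.txt} staged={b.txt}
After op 12 (git add a.txt): modified={c.txt, g.txt} staged={a.txt, b.txt}
After op 13 (git commit): modified={c.txt, g.txt} staged={none}
After op 14 (git add g.txt): modified={c.txt} staged={g.txt}
After op 15 (git add c.txt): modified={none} staged={c.txt, g.txt}
After op 16 (modify f.txt): modified={f.txt} staged={c.txt, g.txt}
After op 17 (git add f.txt): modified={none} staged={c.txt, f.txt, g.txt}
After op 18 (modify c.txt): modified={c.txt} staged={c.txt, f.txt, g.txt}

Answer: c.txt, f.txt, g.txt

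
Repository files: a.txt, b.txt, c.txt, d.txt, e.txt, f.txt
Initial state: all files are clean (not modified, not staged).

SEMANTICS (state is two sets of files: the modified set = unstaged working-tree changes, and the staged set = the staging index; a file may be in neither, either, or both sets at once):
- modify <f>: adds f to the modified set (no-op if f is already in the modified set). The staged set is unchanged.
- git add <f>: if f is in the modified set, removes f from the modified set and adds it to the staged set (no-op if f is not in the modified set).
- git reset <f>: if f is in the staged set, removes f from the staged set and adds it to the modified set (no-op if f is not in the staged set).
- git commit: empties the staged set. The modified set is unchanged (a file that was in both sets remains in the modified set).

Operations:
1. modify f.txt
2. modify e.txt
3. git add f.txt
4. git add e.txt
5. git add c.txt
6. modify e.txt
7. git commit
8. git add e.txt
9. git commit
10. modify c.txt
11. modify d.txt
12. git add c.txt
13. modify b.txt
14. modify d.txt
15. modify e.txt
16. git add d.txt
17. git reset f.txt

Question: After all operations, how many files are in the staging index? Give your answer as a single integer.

After op 1 (modify f.txt): modified={f.txt} staged={none}
After op 2 (modify e.txt): modified={e.txt, f.txt} staged={none}
After op 3 (git add f.txt): modified={e.txt} staged={f.txt}
After op 4 (git add e.txt): modified={none} staged={e.txt, f.txt}
After op 5 (git add c.txt): modified={none} staged={e.txt, f.txt}
After op 6 (modify e.txt): modified={e.txt} staged={e.txt, f.txt}
After op 7 (git commit): modified={e.txt} staged={none}
After op 8 (git add e.txt): modified={none} staged={e.txt}
After op 9 (git commit): modified={none} staged={none}
After op 10 (modify c.txt): modified={c.txt} staged={none}
After op 11 (modify d.txt): modified={c.txt, d.txt} staged={none}
After op 12 (git add c.txt): modified={d.txt} staged={c.txt}
After op 13 (modify b.txt): modified={b.txt, d.txt} staged={c.txt}
After op 14 (modify d.txt): modified={b.txt, d.txt} staged={c.txt}
After op 15 (modify e.txt): modified={b.txt, d.txt, e.txt} staged={c.txt}
After op 16 (git add d.txt): modified={b.txt, e.txt} staged={c.txt, d.txt}
After op 17 (git reset f.txt): modified={b.txt, e.txt} staged={c.txt, d.txt}
Final staged set: {c.txt, d.txt} -> count=2

Answer: 2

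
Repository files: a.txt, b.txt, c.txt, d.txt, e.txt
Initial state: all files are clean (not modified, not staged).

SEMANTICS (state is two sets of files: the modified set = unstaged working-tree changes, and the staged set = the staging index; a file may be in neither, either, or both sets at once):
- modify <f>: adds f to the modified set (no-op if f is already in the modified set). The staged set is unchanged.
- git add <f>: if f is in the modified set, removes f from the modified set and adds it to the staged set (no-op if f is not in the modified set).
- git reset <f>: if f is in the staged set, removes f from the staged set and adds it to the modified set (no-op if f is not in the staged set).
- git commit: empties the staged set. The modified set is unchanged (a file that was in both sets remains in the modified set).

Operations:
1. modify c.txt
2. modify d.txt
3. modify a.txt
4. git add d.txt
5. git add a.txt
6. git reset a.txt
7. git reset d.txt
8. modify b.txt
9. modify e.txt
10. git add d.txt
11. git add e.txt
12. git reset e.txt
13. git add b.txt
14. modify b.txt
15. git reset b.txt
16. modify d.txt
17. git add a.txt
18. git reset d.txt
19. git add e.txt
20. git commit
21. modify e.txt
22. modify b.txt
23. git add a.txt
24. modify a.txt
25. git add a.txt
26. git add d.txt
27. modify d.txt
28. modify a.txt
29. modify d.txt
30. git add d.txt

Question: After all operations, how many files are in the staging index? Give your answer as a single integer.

Answer: 2

Derivation:
After op 1 (modify c.txt): modified={c.txt} staged={none}
After op 2 (modify d.txt): modified={c.txt, d.txt} staged={none}
After op 3 (modify a.txt): modified={a.txt, c.txt, d.txt} staged={none}
After op 4 (git add d.txt): modified={a.txt, c.txt} staged={d.txt}
After op 5 (git add a.txt): modified={c.txt} staged={a.txt, d.txt}
After op 6 (git reset a.txt): modified={a.txt, c.txt} staged={d.txt}
After op 7 (git reset d.txt): modified={a.txt, c.txt, d.txt} staged={none}
After op 8 (modify b.txt): modified={a.txt, b.txt, c.txt, d.txt} staged={none}
After op 9 (modify e.txt): modified={a.txt, b.txt, c.txt, d.txt, e.txt} staged={none}
After op 10 (git add d.txt): modified={a.txt, b.txt, c.txt, e.txt} staged={d.txt}
After op 11 (git add e.txt): modified={a.txt, b.txt, c.txt} staged={d.txt, e.txt}
After op 12 (git reset e.txt): modified={a.txt, b.txt, c.txt, e.txt} staged={d.txt}
After op 13 (git add b.txt): modified={a.txt, c.txt, e.txt} staged={b.txt, d.txt}
After op 14 (modify b.txt): modified={a.txt, b.txt, c.txt, e.txt} staged={b.txt, d.txt}
After op 15 (git reset b.txt): modified={a.txt, b.txt, c.txt, e.txt} staged={d.txt}
After op 16 (modify d.txt): modified={a.txt, b.txt, c.txt, d.txt, e.txt} staged={d.txt}
After op 17 (git add a.txt): modified={b.txt, c.txt, d.txt, e.txt} staged={a.txt, d.txt}
After op 18 (git reset d.txt): modified={b.txt, c.txt, d.txt, e.txt} staged={a.txt}
After op 19 (git add e.txt): modified={b.txt, c.txt, d.txt} staged={a.txt, e.txt}
After op 20 (git commit): modified={b.txt, c.txt, d.txt} staged={none}
After op 21 (modify e.txt): modified={b.txt, c.txt, d.txt, e.txt} staged={none}
After op 22 (modify b.txt): modified={b.txt, c.txt, d.txt, e.txt} staged={none}
After op 23 (git add a.txt): modified={b.txt, c.txt, d.txt, e.txt} staged={none}
After op 24 (modify a.txt): modified={a.txt, b.txt, c.txt, d.txt, e.txt} staged={none}
After op 25 (git add a.txt): modified={b.txt, c.txt, d.txt, e.txt} staged={a.txt}
After op 26 (git add d.txt): modified={b.txt, c.txt, e.txt} staged={a.txt, d.txt}
After op 27 (modify d.txt): modified={b.txt, c.txt, d.txt, e.txt} staged={a.txt, d.txt}
After op 28 (modify a.txt): modified={a.txt, b.txt, c.txt, d.txt, e.txt} staged={a.txt, d.txt}
After op 29 (modify d.txt): modified={a.txt, b.txt, c.txt, d.txt, e.txt} staged={a.txt, d.txt}
After op 30 (git add d.txt): modified={a.txt, b.txt, c.txt, e.txt} staged={a.txt, d.txt}
Final staged set: {a.txt, d.txt} -> count=2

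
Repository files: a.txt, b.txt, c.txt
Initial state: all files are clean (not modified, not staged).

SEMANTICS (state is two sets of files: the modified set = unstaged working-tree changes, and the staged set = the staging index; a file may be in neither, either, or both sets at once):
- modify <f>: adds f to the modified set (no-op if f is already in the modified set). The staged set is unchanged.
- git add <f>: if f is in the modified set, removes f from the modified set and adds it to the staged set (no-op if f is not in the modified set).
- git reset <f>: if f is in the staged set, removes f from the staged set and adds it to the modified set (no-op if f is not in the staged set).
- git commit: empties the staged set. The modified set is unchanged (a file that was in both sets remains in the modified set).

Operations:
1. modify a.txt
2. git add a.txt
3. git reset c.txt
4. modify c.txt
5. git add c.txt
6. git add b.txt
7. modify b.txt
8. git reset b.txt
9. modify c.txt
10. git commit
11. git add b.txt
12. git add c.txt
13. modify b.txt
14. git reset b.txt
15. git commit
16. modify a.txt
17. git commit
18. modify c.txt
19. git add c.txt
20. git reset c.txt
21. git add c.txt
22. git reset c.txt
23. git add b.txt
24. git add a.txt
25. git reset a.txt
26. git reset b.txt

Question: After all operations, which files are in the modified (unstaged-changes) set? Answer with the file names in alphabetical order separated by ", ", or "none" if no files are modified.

Answer: a.txt, b.txt, c.txt

Derivation:
After op 1 (modify a.txt): modified={a.txt} staged={none}
After op 2 (git add a.txt): modified={none} staged={a.txt}
After op 3 (git reset c.txt): modified={none} staged={a.txt}
After op 4 (modify c.txt): modified={c.txt} staged={a.txt}
After op 5 (git add c.txt): modified={none} staged={a.txt, c.txt}
After op 6 (git add b.txt): modified={none} staged={a.txt, c.txt}
After op 7 (modify b.txt): modified={b.txt} staged={a.txt, c.txt}
After op 8 (git reset b.txt): modified={b.txt} staged={a.txt, c.txt}
After op 9 (modify c.txt): modified={b.txt, c.txt} staged={a.txt, c.txt}
After op 10 (git commit): modified={b.txt, c.txt} staged={none}
After op 11 (git add b.txt): modified={c.txt} staged={b.txt}
After op 12 (git add c.txt): modified={none} staged={b.txt, c.txt}
After op 13 (modify b.txt): modified={b.txt} staged={b.txt, c.txt}
After op 14 (git reset b.txt): modified={b.txt} staged={c.txt}
After op 15 (git commit): modified={b.txt} staged={none}
After op 16 (modify a.txt): modified={a.txt, b.txt} staged={none}
After op 17 (git commit): modified={a.txt, b.txt} staged={none}
After op 18 (modify c.txt): modified={a.txt, b.txt, c.txt} staged={none}
After op 19 (git add c.txt): modified={a.txt, b.txt} staged={c.txt}
After op 20 (git reset c.txt): modified={a.txt, b.txt, c.txt} staged={none}
After op 21 (git add c.txt): modified={a.txt, b.txt} staged={c.txt}
After op 22 (git reset c.txt): modified={a.txt, b.txt, c.txt} staged={none}
After op 23 (git add b.txt): modified={a.txt, c.txt} staged={b.txt}
After op 24 (git add a.txt): modified={c.txt} staged={a.txt, b.txt}
After op 25 (git reset a.txt): modified={a.txt, c.txt} staged={b.txt}
After op 26 (git reset b.txt): modified={a.txt, b.txt, c.txt} staged={none}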